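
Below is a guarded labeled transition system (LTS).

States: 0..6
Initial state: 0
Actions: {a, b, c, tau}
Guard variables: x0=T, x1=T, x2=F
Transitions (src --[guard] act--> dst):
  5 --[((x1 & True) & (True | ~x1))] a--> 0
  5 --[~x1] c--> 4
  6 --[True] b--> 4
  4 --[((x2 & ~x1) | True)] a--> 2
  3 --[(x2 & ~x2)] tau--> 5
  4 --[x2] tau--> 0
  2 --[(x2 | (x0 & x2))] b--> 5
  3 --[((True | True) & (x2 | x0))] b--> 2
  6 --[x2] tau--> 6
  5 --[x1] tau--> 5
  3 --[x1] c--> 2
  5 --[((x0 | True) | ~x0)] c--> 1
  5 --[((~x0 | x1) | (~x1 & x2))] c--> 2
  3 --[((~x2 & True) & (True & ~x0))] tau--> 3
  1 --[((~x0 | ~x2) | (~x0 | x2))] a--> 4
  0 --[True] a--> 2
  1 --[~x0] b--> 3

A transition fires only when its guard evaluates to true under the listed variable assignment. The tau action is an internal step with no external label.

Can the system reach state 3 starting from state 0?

10 transition(s) survive guard evaluation.
L0 = {0}
L1 = {2}  now seen {0,2}
Reachable = {0,2}

Answer: UNREACHABLE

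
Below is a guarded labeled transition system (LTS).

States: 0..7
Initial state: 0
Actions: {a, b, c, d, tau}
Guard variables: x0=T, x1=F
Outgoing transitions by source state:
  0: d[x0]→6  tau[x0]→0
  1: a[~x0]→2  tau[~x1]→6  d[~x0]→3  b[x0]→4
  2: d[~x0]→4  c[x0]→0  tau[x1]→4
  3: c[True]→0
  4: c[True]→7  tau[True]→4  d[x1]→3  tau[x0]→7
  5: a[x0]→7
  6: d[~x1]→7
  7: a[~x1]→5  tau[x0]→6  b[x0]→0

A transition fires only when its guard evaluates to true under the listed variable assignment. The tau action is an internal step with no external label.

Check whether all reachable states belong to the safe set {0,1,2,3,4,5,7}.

Answer: INVARIANT VIOLATED at state 6

Analysis:
Allowed set {0,1,2,3,4,5,7}
Reachable = {0,5,6,7}
  0: ok
  5: ok
  6: VIOLATES
  7: ok
witness against invariant: d → 6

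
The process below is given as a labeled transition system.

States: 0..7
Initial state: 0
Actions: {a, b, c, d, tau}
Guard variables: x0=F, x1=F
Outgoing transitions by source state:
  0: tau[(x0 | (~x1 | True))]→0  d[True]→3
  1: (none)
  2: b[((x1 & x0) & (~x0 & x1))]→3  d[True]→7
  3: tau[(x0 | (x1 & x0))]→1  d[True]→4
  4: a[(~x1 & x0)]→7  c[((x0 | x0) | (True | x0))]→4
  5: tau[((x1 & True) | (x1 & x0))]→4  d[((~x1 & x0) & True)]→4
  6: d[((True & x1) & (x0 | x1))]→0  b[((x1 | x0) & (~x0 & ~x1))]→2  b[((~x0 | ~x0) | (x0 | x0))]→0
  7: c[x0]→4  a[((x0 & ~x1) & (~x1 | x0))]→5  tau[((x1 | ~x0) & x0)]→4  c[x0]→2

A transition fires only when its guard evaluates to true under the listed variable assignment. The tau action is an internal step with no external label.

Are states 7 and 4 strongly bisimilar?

Answer: NOT BISIMILAR

Trace:
Bisimulation quotient by refinement:
  π0 = {{0,1,2,3,4,5,6,7}}
  π1 = {{0},{1,5,7},{2,3},{4},{6}}
  π2 = {{0},{1,5,7},{2},{3},{4},{6}}
Fixed point at round 3; 6 class(es).
[7]={1,5,7}  [4]={4}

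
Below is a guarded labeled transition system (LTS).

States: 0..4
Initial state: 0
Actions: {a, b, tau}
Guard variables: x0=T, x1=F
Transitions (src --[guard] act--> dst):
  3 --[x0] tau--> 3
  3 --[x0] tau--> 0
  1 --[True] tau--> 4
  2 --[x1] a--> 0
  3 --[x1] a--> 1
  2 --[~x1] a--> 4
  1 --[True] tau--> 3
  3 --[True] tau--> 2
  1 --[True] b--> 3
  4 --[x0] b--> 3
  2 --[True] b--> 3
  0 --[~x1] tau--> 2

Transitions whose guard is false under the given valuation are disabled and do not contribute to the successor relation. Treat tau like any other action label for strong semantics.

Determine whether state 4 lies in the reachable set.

Answer: REACHABLE

Trace:
After dropping false guards: 10 live edges.
Layer 0: {0}
Layer 1: {2}  total {0,2}
Layer 2: {3,4}  total {0,2,3,4}
Reach set: {0,2,3,4}
trace reaching 4: tau·a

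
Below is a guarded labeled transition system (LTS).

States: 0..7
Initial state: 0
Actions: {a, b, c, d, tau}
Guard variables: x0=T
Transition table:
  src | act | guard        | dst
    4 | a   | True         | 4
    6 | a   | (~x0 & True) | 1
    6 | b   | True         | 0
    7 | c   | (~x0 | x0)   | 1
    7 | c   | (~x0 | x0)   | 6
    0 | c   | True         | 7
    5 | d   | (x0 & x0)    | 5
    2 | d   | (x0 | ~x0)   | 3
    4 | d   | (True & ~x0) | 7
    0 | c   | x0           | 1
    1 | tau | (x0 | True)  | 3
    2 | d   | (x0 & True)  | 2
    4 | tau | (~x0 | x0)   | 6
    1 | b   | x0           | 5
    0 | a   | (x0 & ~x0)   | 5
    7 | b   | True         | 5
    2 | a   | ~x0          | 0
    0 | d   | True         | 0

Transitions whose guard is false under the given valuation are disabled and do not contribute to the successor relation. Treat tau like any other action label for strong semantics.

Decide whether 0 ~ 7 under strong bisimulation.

Bisimulation quotient by refinement:
  P[0] = {{0,1,2,3,4,5,6,7}}
  P[1] = {{0},{1},{2,5},{3},{4},{6},{7}}
  P[2] = {{0},{1},{2},{3},{4},{5},{6},{7}}
Fixed point at round 3; 8 class(es).
class of 0: {0}; class of 7: {7}

Answer: NOT BISIMILAR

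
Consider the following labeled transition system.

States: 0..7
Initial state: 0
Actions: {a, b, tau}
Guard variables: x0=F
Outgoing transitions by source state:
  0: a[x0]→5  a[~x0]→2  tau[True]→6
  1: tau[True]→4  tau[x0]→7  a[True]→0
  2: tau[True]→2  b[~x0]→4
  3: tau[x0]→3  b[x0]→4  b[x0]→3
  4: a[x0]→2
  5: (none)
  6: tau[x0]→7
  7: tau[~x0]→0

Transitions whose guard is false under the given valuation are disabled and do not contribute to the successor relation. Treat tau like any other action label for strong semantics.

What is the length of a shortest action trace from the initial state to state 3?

BFS to 3:
  Layer 0: {0}
  Layer 1: {2,6}
  Layer 2: {4}
3 never appears.

Answer: UNREACHABLE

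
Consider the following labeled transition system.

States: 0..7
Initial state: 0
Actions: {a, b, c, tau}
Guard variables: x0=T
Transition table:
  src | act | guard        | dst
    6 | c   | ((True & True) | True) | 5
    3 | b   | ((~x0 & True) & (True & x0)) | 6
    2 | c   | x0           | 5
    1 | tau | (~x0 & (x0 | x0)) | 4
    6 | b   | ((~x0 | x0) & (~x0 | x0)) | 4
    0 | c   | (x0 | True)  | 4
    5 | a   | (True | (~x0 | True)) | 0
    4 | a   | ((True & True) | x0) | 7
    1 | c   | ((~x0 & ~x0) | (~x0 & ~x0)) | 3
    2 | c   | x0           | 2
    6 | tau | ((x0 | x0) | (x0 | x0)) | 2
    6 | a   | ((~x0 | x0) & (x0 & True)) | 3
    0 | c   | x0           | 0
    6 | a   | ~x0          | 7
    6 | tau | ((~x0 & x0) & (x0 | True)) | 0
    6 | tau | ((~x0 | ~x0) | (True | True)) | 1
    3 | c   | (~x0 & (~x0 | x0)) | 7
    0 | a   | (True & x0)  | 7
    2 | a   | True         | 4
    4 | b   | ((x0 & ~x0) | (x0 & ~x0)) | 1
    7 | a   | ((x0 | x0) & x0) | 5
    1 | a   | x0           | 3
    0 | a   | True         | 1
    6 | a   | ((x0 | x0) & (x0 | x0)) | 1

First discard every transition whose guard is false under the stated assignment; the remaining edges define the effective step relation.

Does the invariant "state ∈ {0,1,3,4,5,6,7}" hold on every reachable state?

Answer: INVARIANT HOLDS

Analysis:
Inv-set: {0,1,3,4,5,6,7}
Reach set: {0,1,3,4,5,7}
  0: ✓
  1: ✓
  3: ✓
  4: ✓
  5: ✓
  7: ✓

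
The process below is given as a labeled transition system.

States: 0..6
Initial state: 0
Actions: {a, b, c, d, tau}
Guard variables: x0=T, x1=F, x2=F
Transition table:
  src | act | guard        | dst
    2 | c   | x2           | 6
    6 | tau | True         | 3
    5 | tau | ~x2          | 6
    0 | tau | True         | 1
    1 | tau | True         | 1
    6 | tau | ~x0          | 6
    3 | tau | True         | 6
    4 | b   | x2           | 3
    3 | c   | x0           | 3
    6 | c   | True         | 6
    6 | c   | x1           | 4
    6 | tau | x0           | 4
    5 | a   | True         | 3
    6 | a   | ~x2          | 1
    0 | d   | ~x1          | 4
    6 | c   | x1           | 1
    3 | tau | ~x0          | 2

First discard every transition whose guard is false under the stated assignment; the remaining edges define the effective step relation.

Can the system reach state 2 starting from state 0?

Answer: UNREACHABLE

Working:
After dropping false guards: 11 live edges.
Layer 0: {0}
Layer 1: {1,4}  now seen {0,1,4}
R = {0,1,4}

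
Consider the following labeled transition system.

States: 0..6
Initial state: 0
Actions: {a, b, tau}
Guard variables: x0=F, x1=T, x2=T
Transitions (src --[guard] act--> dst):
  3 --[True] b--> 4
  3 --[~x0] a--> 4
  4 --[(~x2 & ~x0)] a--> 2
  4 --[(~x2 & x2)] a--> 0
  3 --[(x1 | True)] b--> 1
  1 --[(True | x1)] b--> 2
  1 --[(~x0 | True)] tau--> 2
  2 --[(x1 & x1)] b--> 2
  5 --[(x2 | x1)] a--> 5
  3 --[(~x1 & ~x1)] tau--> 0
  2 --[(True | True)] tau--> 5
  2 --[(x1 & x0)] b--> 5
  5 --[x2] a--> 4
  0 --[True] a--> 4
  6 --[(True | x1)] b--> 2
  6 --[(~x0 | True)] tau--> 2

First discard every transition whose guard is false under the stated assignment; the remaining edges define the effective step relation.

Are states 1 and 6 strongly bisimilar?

Answer: BISIMILAR

Trace:
Compute ~ classes (split until stable):
  P[0] = {{0,1,2,3,4,5,6}}
  P[1] = {{0,5},{1,2,6},{3},{4}}
  P[2] = {{0},{1,6},{2},{3},{4},{5}}
Fixed point at round 3; 6 class(es).
[1]={1,6}  [6]={1,6}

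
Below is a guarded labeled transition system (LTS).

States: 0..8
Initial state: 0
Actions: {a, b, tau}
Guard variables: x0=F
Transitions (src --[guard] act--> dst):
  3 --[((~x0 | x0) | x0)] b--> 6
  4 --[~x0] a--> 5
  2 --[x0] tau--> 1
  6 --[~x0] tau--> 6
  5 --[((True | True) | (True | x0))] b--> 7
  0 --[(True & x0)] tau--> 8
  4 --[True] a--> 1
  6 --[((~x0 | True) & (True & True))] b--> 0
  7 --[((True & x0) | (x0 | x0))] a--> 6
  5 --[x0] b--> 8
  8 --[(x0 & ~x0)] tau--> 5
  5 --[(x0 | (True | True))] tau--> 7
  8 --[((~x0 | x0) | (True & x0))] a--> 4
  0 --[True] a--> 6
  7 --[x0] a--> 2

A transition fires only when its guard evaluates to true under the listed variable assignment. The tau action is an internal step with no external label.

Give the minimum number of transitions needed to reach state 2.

Answer: UNREACHABLE

Analysis:
Breadth-first toward 2:
  depth 0: {0}
  depth 1: {6}
2 never appears.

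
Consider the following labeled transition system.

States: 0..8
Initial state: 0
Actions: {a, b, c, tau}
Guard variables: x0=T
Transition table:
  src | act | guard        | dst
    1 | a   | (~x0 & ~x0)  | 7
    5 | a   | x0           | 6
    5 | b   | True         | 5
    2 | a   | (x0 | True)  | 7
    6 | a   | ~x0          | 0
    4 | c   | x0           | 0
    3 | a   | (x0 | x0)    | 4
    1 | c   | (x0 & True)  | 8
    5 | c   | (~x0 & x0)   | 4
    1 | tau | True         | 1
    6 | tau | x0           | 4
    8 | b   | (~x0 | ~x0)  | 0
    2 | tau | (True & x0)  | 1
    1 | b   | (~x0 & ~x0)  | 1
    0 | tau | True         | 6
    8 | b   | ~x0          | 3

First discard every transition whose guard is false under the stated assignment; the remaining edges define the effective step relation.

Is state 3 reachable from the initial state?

10 transition(s) survive guard evaluation.
depth 0: {0}
depth 1: {6}  cumulative {0,6}
depth 2: {4}  cumulative {0,4,6}
R = {0,4,6}

Answer: UNREACHABLE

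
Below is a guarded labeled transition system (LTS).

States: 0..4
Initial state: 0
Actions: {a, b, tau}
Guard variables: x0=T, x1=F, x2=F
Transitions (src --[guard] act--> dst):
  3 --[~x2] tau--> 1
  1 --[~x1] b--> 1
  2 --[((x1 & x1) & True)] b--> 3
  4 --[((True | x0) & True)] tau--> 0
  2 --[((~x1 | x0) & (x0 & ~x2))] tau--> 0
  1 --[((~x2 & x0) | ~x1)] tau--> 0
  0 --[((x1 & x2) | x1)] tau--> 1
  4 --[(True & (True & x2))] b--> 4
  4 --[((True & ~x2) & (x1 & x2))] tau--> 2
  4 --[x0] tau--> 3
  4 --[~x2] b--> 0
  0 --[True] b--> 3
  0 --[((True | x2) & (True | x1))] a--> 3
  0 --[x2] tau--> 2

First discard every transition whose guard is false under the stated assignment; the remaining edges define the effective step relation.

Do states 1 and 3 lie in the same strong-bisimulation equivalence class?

Bisimulation quotient by refinement:
  π0 = {{0,1,2,3,4}}
  π1 = {{0},{1,4},{2,3}}
  π2 = {{0},{1},{2},{3},{4}}
stable after 3 split(s): 5 block(s)
class of 1: {1}; class of 3: {3}

Answer: NOT BISIMILAR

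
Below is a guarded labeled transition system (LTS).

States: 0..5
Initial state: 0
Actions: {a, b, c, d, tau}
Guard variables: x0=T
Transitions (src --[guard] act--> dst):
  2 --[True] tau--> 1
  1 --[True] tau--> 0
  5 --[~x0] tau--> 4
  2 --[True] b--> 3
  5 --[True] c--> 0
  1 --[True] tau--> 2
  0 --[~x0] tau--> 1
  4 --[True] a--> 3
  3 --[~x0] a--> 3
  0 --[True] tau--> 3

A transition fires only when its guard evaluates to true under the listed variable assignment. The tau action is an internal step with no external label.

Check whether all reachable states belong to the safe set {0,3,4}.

Safe = {0,3,4}
Reach set: {0,3}
  0: ok
  3: ok

Answer: INVARIANT HOLDS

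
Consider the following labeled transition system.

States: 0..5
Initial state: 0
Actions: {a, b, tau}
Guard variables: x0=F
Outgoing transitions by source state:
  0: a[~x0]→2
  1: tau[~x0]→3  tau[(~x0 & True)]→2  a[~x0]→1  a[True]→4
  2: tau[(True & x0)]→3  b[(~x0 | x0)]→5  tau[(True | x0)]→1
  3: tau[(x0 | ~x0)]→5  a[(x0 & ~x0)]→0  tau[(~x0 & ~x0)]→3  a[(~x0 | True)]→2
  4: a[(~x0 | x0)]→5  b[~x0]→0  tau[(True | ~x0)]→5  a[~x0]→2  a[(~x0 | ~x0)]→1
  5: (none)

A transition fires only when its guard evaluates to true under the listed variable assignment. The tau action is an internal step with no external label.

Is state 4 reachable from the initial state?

15 transition(s) survive guard evaluation.
L0 = {0}
L1 = {2}  cumulative {0,2}
L2 = {1,5}  cumulative {0,1,2,5}
L3 = {3,4}  cumulative {0,1,2,3,4,5}
R = {0,1,2,3,4,5}
Path to 4: a·tau·a

Answer: REACHABLE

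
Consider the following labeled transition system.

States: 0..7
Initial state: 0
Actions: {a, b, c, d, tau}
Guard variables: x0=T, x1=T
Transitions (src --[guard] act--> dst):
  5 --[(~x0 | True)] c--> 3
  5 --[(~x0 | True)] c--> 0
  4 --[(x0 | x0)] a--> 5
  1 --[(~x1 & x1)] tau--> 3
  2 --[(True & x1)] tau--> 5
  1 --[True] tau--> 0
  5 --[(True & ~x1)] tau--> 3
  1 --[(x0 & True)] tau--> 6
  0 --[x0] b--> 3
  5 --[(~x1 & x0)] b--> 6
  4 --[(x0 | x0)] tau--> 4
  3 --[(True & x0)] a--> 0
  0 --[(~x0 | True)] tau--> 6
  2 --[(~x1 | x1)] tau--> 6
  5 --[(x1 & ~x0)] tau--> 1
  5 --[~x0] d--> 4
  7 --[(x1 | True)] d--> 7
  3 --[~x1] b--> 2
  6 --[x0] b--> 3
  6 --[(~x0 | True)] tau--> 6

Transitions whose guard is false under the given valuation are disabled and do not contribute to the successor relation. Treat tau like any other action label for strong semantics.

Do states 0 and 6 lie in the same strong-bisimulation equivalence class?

Answer: BISIMILAR

Analysis:
Compute ~ classes (split until stable):
  round 0: {{0,1,2,3,4,5,6,7}}
  round 1: {{0,6},{1,2},{3},{4},{5},{7}}
  round 2: {{0,6},{1},{2},{3},{4},{5},{7}}
7 equivalence class(es) (converged in 3)
class of 0: {0,6}; class of 6: {0,6}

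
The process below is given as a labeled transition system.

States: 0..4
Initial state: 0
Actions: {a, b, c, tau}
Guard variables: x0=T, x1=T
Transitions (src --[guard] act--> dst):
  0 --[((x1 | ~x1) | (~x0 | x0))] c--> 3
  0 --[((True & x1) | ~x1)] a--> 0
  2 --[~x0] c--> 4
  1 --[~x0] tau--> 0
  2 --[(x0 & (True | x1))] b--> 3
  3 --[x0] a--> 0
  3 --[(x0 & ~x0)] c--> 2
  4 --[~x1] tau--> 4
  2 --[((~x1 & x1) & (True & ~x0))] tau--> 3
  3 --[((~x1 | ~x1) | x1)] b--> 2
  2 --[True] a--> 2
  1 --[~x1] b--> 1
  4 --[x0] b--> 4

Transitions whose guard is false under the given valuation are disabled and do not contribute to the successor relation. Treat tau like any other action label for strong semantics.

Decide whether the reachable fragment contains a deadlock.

Answer: DEADLOCK-FREE

Trace:
Reach set: {0,2,3}
  0: a→0  c→3  [deg 2]
  2: a→2  b→3  [deg 2]
  3: a→0  b→2  [deg 2]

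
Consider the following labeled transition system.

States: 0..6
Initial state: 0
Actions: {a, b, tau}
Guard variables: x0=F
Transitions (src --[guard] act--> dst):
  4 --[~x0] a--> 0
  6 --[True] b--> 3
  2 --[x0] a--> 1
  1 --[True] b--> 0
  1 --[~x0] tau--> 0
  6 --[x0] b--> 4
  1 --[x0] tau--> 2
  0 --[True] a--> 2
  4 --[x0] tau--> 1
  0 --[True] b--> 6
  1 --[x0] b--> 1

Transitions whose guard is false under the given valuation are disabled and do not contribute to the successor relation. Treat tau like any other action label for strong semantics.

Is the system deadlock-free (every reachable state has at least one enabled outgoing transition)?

Answer: DEADLOCK at state 2

Working:
Reachable = {0,2,3,6}
  0: a→2  b→6  [2 exit(s)]
  2: ∅  [STUCK]
  3: ∅  [STUCK]
  6: b→3  [1 exit(s)]
Path to 2: a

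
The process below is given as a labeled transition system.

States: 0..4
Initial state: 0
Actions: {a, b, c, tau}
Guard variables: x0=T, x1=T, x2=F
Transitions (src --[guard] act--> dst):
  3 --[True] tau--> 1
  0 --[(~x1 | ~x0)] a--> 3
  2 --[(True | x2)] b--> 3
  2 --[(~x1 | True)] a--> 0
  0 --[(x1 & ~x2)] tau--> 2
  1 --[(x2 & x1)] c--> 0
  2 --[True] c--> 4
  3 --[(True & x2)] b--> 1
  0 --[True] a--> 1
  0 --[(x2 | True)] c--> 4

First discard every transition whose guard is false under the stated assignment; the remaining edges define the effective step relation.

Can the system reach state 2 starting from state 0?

Guard filter leaves 7 enabled edge(s).
depth 0: {0}
depth 1: {1,2,4}  now seen {0,1,2,4}
depth 2: {3}  now seen {0,1,2,3,4}
Reachable = {0,1,2,3,4}
Path to 2: tau

Answer: REACHABLE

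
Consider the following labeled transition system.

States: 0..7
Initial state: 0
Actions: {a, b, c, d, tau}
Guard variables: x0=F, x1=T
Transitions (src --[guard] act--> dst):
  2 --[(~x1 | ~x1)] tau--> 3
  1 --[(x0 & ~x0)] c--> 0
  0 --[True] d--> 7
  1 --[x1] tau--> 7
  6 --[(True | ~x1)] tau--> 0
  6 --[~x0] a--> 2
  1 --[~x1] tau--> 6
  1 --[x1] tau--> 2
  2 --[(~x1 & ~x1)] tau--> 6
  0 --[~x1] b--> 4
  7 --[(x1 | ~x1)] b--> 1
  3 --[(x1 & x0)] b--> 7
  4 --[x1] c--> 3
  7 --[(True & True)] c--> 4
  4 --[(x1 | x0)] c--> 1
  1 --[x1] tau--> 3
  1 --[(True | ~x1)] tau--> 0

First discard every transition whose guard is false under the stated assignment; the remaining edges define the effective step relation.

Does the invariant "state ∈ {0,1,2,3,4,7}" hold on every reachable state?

Answer: INVARIANT HOLDS

Working:
Safe = {0,1,2,3,4,7}
R = {0,1,2,3,4,7}
  0: safe
  1: safe
  2: safe
  3: safe
  4: safe
  7: safe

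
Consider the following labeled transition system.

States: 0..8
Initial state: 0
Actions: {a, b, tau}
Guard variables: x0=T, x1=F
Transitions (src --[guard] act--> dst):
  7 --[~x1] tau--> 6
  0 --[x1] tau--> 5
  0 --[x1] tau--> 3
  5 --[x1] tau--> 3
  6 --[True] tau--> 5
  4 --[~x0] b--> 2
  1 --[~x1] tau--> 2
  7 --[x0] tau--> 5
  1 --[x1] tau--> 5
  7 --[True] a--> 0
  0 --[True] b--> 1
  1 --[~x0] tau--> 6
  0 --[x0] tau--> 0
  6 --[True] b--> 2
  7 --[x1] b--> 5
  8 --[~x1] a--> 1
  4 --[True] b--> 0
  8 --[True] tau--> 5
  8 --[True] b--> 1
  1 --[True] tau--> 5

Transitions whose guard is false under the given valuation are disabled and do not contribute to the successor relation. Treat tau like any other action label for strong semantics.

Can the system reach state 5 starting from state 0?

Guard filter leaves 13 enabled edge(s).
Layer 0: {0}
Layer 1: {1}  total {0,1}
Layer 2: {2,5}  total {0,1,2,5}
R = {0,1,2,5}
trace reaching 5: b·tau

Answer: REACHABLE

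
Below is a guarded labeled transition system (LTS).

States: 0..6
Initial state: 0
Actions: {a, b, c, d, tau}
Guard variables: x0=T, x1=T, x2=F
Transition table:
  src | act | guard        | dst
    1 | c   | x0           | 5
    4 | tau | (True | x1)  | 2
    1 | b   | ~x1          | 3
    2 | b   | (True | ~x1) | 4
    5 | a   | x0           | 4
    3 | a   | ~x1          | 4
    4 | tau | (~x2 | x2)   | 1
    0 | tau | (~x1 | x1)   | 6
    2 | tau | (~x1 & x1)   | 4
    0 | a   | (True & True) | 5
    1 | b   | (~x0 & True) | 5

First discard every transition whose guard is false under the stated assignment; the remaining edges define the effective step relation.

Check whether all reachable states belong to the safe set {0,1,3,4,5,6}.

Answer: INVARIANT VIOLATED at state 2

Analysis:
Allowed set {0,1,3,4,5,6}
Reach set: {0,1,2,4,5,6}
  0: safe
  1: safe
  2: VIOLATES
  4: safe
  5: safe
  6: safe
witness against invariant: a·a·tau → 2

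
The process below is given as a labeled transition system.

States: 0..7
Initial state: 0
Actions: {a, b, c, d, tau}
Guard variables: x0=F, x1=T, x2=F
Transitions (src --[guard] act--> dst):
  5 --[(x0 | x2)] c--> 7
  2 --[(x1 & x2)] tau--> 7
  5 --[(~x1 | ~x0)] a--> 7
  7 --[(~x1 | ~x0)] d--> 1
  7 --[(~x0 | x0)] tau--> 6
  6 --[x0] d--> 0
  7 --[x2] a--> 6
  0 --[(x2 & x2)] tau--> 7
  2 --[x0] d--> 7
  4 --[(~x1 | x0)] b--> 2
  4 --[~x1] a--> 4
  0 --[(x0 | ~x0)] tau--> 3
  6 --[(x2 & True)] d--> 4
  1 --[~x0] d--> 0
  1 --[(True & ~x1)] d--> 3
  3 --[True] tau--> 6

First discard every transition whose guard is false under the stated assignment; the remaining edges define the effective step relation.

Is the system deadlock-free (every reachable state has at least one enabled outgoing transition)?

Answer: DEADLOCK at state 6

Trace:
Reach set: {0,3,6}
  0: tau→3  [1 exit(s)]
  3: tau→6  [1 exit(s)]
  6: ∅  [no exit]
Path to 6: tau·tau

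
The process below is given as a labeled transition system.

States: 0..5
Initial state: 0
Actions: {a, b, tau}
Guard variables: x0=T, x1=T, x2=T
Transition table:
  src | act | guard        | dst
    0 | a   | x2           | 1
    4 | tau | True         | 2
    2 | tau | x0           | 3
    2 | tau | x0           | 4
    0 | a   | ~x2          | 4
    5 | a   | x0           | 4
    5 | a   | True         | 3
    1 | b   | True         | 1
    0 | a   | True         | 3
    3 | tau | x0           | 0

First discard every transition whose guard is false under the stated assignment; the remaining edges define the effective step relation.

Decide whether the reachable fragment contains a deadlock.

Answer: DEADLOCK-FREE

Analysis:
Reach set: {0,1,3}
  0: a→1  a→3  [2 exit(s)]
  1: b→1  [1 exit(s)]
  3: tau→0  [1 exit(s)]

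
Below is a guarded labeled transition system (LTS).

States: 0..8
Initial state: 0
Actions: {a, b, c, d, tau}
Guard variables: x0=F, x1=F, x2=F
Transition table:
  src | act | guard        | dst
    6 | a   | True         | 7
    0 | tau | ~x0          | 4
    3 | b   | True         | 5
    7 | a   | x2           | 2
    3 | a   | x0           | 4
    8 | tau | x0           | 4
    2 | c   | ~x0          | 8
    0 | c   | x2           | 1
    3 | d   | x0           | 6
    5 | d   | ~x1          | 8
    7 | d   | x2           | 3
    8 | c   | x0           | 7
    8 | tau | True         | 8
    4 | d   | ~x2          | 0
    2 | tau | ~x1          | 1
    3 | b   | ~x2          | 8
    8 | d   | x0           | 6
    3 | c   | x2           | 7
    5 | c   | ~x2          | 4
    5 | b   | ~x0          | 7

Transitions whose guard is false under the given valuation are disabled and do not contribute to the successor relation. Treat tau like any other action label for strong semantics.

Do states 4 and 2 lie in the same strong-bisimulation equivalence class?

Answer: NOT BISIMILAR

Trace:
Compute ~ classes (split until stable):
  π0 = {{0,1,2,3,4,5,6,7,8}}
  π1 = {{0,8},{1,7},{2},{3},{4},{5},{6}}
  π2 = {{0},{1,7},{2},{3},{4},{5},{6},{8}}
stable after 3 split(s): 8 block(s)
class of 4: {4}; class of 2: {2}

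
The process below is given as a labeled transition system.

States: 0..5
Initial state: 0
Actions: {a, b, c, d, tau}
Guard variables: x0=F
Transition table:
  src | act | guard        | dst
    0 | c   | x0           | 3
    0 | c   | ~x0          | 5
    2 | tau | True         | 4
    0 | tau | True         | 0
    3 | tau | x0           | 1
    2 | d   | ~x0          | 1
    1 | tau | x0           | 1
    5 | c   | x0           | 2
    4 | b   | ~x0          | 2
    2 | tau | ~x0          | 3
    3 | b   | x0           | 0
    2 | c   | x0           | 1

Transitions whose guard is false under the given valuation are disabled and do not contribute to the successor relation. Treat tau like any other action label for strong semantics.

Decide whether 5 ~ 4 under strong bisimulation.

Refine partition for ~:
  round 0: {{0,1,2,3,4,5}}
  round 1: {{0},{1,3,5},{2},{4}}
4 equivalence class(es) (converged in 2)
[5]={1,3,5}  [4]={4}

Answer: NOT BISIMILAR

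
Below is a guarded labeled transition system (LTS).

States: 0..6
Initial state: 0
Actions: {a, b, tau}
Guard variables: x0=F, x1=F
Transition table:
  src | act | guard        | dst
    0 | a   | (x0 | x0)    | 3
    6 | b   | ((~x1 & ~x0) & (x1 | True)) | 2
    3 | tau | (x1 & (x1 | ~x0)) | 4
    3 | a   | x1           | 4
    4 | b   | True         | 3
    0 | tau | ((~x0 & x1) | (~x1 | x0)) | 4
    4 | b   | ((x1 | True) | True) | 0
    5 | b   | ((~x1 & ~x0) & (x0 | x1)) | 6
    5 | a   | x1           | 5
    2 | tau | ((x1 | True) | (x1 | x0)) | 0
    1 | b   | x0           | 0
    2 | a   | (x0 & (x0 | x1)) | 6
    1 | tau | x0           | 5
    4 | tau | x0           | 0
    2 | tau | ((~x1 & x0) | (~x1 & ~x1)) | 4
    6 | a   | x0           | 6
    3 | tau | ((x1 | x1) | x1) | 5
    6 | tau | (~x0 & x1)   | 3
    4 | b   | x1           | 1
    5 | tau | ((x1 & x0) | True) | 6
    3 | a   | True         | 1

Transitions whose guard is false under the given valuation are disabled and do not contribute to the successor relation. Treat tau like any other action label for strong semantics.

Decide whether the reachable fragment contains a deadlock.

Reachable = {0,1,3,4}
  0: tau→4  [deg 1]
  1: ∅  [STUCK]
  3: a→1  [deg 1]
  4: b→0  b→3  [deg 2]
witness 1: tau·b·a

Answer: DEADLOCK at state 1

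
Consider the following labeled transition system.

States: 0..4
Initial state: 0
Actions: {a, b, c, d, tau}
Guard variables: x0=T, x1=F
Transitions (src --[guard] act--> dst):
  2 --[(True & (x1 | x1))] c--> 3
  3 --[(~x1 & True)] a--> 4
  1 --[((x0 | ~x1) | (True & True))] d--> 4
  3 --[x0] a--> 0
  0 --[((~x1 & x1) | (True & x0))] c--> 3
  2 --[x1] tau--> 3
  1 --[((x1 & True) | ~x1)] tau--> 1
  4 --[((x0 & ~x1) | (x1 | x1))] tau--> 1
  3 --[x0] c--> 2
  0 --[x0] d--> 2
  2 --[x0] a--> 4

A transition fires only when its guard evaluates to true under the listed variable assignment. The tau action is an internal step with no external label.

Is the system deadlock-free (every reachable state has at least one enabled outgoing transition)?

Reachable = {0,1,2,3,4}
  0: c→3  d→2  [2 out]
  1: d→4  tau→1  [2 out]
  2: a→4  [1 out]
  3: a→0  a→4  c→2  [3 out]
  4: tau→1  [1 out]

Answer: DEADLOCK-FREE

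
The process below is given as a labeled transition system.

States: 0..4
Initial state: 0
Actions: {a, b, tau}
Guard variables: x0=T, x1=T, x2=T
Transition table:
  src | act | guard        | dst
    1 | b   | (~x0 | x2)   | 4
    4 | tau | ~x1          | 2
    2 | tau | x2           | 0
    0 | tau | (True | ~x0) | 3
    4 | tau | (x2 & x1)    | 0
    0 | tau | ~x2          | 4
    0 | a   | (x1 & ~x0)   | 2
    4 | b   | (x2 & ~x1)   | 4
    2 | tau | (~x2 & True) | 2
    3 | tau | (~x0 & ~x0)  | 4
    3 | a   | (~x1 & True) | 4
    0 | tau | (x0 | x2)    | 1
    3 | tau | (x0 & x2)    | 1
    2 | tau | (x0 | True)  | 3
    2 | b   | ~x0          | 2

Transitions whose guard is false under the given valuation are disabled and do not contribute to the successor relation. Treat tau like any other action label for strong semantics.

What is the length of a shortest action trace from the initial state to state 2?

Answer: UNREACHABLE

Trace:
BFS to 2:
  Layer 0: {0}
  Layer 1: {1,3}
  Layer 2: {4}
2 never appears.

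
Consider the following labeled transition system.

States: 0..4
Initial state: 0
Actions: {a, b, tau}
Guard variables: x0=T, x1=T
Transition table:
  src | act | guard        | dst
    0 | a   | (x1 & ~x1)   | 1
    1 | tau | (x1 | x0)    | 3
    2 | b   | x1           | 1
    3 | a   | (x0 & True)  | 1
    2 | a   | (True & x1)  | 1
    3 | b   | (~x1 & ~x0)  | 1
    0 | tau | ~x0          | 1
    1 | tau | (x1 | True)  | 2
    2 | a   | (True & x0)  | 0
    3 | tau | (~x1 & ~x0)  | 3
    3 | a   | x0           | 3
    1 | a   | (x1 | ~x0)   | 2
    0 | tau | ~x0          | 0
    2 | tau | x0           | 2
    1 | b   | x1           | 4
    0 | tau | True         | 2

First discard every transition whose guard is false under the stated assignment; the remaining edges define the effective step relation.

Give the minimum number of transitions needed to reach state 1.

Breadth-first toward 1:
  depth 0: {0}
  depth 1: {2}
  depth 2: {1}
1 enters at depth 2; path tau·a

Answer: 2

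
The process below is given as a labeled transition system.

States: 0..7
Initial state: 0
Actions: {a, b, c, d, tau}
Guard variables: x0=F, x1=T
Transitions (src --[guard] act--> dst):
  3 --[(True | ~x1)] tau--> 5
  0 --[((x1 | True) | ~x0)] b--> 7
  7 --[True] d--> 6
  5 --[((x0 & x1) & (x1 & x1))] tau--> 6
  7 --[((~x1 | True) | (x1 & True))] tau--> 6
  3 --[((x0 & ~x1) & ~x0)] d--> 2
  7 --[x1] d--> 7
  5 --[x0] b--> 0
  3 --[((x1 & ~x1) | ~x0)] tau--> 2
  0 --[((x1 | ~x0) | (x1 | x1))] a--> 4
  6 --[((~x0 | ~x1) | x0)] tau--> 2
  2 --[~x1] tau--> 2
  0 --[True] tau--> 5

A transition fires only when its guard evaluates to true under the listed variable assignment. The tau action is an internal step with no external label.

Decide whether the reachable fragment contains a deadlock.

R = {0,2,4,5,6,7}
  0: a→4  b→7  tau→5  [deg 3]
  2: ∅  [deadlock]
  4: ∅  [deadlock]
  5: ∅  [deadlock]
  6: tau→2  [deg 1]
  7: d→6  d→7  tau→6  [deg 3]
witness 2: b·d·tau

Answer: DEADLOCK at state 2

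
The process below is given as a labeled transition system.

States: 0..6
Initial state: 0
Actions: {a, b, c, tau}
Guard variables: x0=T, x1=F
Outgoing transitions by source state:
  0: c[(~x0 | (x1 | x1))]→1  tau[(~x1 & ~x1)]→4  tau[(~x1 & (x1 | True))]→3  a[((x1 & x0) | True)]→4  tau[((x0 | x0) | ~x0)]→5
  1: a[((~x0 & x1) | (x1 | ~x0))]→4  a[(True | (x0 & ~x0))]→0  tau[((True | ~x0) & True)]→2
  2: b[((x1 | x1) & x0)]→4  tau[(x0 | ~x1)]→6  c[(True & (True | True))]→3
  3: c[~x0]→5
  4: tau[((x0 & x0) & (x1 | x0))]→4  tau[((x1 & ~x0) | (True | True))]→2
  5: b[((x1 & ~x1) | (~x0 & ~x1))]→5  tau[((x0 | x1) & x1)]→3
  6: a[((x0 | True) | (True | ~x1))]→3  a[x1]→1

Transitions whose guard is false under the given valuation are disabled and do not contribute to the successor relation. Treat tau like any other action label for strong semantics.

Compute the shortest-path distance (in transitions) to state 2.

Layered search for 2:
  Layer 0: {0}
  Layer 1: {3,4,5}
  Layer 2: {2}
depth(2)=2, e.g. a·tau

Answer: 2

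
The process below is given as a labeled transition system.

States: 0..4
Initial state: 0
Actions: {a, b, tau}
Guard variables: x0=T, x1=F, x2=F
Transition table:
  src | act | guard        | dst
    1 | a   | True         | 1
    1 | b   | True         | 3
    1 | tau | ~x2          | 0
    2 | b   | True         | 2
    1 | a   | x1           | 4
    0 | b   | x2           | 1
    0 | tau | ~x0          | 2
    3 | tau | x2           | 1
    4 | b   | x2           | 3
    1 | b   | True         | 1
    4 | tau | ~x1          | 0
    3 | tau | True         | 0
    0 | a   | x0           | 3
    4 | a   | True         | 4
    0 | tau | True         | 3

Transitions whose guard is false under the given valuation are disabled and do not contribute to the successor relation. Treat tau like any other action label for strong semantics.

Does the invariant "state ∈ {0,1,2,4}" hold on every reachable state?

Safe = {0,1,2,4}
Reachable = {0,3}
  0: safe
  3: VIOLATES
reach 3 via a — violates

Answer: INVARIANT VIOLATED at state 3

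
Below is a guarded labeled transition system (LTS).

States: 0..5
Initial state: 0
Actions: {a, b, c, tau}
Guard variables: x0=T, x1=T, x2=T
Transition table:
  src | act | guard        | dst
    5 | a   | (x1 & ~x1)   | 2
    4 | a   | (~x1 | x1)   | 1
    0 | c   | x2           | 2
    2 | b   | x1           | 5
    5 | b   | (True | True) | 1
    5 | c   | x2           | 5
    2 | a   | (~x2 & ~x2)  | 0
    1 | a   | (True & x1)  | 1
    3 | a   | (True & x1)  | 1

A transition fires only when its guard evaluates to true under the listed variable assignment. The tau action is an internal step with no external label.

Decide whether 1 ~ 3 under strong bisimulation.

Answer: BISIMILAR

Working:
Compute ~ classes (split until stable):
  P[0] = {{0,1,2,3,4,5}}
  P[1] = {{0},{1,3,4},{2},{5}}
stable after 2 split(s): 4 block(s)
class of 1: {1,3,4}; class of 3: {1,3,4}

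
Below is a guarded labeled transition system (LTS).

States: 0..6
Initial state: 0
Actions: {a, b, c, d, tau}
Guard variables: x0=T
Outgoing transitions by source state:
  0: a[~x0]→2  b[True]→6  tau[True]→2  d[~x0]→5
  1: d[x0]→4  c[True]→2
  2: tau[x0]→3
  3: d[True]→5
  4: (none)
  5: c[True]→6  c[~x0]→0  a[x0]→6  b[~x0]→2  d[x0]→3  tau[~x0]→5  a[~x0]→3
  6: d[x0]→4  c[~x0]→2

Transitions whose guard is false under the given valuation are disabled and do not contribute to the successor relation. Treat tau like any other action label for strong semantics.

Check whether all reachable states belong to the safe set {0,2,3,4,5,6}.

Answer: INVARIANT HOLDS

Analysis:
Allowed set {0,2,3,4,5,6}
Reachable = {0,2,3,4,5,6}
  0: safe
  2: safe
  3: safe
  4: safe
  5: safe
  6: safe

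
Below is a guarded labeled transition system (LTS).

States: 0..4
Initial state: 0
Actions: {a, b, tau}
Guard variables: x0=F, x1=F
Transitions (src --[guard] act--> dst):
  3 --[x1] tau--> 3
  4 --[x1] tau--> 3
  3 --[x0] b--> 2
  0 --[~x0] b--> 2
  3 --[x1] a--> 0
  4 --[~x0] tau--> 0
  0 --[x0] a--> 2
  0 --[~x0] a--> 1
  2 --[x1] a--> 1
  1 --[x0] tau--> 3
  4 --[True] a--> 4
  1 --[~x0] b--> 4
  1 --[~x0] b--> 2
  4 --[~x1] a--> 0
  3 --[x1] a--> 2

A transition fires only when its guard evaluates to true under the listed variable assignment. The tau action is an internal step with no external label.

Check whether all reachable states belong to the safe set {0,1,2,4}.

Answer: INVARIANT HOLDS

Analysis:
Allowed set {0,1,2,4}
R = {0,1,2,4}
  0: safe
  1: safe
  2: safe
  4: safe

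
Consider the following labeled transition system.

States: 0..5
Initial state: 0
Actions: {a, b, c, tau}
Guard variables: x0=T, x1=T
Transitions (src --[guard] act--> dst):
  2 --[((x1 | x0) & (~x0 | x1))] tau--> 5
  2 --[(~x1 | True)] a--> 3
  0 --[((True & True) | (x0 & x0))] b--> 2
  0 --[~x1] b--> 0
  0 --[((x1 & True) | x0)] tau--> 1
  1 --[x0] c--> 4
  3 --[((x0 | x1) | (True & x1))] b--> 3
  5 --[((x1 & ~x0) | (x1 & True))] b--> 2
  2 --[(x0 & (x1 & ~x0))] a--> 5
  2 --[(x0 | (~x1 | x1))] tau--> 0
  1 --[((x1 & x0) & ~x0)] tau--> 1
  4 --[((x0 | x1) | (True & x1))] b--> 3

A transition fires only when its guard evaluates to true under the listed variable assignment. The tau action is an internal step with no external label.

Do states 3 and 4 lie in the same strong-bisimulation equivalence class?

Answer: BISIMILAR

Analysis:
Compute ~ classes (split until stable):
  P[0] = {{0,1,2,3,4,5}}
  P[1] = {{0},{1},{2},{3,4,5}}
  P[2] = {{0},{1},{2},{3,4},{5}}
stable after 3 split(s): 5 block(s)
3∈{3,4}, 4∈{3,4}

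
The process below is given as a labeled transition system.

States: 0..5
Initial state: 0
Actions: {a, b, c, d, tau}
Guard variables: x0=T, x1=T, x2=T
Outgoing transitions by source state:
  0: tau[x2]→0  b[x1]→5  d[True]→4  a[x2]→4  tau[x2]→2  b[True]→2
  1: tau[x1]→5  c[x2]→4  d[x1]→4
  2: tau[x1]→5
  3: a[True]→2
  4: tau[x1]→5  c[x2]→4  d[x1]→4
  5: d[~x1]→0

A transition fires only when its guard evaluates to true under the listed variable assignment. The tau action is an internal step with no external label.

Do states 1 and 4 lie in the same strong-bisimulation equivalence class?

Answer: BISIMILAR

Working:
Bisimulation quotient by refinement:
  P[0] = {{0,1,2,3,4,5}}
  P[1] = {{0},{1,4},{2},{3},{5}}
5 equivalence class(es) (converged in 2)
class of 1: {1,4}; class of 4: {1,4}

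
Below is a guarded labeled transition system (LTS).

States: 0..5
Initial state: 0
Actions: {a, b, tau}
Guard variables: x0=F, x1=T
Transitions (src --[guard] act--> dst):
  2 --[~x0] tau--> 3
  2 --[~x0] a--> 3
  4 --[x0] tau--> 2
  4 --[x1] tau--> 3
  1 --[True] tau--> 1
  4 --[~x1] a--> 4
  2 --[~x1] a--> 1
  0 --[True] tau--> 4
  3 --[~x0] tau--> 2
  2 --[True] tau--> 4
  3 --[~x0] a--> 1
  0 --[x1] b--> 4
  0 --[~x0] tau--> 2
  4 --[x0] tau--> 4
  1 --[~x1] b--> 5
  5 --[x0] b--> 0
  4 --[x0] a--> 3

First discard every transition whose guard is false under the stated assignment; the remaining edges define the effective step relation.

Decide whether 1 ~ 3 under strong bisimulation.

Answer: NOT BISIMILAR

Analysis:
Bisimulation quotient by refinement:
  π0 = {{0,1,2,3,4,5}}
  π1 = {{0},{1,4},{2,3},{5}}
  π2 = {{0},{1},{2},{3},{4},{5}}
Fixed point at round 3; 6 class(es).
1∈{1}, 3∈{3}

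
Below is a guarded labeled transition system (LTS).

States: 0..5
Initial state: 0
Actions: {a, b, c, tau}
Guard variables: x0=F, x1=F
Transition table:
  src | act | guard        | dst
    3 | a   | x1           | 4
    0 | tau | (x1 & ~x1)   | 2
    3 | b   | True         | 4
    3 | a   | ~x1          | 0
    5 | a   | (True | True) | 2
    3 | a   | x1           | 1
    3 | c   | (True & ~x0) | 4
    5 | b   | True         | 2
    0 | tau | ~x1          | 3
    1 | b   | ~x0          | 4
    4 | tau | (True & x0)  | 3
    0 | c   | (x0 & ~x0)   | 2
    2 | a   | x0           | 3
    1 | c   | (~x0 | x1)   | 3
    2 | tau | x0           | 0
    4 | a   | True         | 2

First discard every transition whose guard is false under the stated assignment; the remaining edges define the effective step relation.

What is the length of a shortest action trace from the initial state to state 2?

Answer: 3

Working:
Layered search for 2:
  depth 0: {0}
  depth 1: {3}
  depth 2: {4}
  depth 3: {2}
first hit 2 at d=3 via tau·b·a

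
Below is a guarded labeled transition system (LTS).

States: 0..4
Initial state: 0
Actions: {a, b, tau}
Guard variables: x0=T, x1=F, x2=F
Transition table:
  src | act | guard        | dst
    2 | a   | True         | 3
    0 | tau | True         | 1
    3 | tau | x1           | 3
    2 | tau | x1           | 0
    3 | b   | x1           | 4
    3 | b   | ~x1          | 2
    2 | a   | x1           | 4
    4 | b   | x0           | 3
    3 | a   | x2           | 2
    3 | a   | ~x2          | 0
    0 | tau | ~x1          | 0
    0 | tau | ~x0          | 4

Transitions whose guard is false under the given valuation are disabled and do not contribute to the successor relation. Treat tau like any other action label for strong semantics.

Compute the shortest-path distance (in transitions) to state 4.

Answer: UNREACHABLE

Working:
Layered search for 4:
  depth 0: {0}
  depth 1: {1}
4 never appears.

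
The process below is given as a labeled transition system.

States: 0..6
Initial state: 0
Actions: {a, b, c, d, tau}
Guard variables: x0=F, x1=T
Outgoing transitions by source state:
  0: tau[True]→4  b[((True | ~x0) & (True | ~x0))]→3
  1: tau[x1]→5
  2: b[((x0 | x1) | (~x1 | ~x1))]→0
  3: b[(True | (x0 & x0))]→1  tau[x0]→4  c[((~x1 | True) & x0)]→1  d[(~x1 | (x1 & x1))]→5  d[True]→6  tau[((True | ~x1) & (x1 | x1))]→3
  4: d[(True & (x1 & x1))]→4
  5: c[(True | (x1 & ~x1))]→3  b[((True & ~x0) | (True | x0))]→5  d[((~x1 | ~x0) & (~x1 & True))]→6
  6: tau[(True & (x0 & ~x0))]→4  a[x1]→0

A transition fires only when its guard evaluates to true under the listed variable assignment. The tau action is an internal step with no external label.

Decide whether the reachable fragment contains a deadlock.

Reach set: {0,1,3,4,5,6}
  0: b→3  tau→4  [2 exit(s)]
  1: tau→5  [1 exit(s)]
  3: b→1  d→5  d→6  tau→3  [4 exit(s)]
  4: d→4  [1 exit(s)]
  5: b→5  c→3  [2 exit(s)]
  6: a→0  [1 exit(s)]

Answer: DEADLOCK-FREE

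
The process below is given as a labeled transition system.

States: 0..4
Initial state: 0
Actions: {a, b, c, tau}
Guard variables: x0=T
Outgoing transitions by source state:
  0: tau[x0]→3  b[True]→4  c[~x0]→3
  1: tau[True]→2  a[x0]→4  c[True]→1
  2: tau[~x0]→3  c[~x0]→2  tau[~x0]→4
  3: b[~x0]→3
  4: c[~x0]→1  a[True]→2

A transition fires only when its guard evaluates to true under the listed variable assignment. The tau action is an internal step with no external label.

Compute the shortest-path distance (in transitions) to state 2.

Breadth-first toward 2:
  depth 0: {0}
  depth 1: {3,4}
  depth 2: {2}
first hit 2 at d=2 via b·a

Answer: 2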